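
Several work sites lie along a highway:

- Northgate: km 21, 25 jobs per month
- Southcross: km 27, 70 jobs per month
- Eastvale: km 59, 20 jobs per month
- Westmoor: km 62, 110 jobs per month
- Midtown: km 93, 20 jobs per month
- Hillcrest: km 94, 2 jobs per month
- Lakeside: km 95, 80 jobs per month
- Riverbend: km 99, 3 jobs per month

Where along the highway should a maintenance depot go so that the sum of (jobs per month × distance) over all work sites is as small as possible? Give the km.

x = 62

For a sum of weighted absolute distances on a line, the optimum is the weighted median (not the mean). Total weight W = 330; half-weight = 165.
Sort by position and accumulate weight:
  km 21 (Northgate, w=25) → cum 25
  km 27 (Southcross, w=70) → cum 95
  km 59 (Eastvale, w=20) → cum 115
  km 62 (Westmoor, w=110) → cum 225  ≥ 165 → median here
  km 93 (Midtown, w=20) → cum 245
  km 94 (Hillcrest, w=2) → cum 247
  km 95 (Lakeside, w=80) → cum 327
  km 99 (Riverbend, w=3) → cum 330
Optimal location: km 62.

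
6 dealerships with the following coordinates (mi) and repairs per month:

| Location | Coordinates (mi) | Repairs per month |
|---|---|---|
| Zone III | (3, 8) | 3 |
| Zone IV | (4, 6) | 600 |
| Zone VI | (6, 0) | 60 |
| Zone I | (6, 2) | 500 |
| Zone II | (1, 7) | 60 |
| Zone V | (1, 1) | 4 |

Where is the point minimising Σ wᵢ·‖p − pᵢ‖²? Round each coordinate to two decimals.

The minimiser of Σwᵢ‖p−pᵢ‖² is the weighted centroid p* = (Σwᵢpᵢ)/(Σwᵢ).
Σwᵢ = 1227.
Σwᵢxᵢ = 3·3 + 600·4 + 60·6 + 500·6 + 60·1 + 4·1 = 5833.
Σwᵢyᵢ = 3·8 + 600·6 + 60·0 + 500·2 + 60·7 + 4·1 = 5048.
x* = 5833/1227 = 4.75, y* = 5048/1227 = 4.11.

(4.75, 4.11)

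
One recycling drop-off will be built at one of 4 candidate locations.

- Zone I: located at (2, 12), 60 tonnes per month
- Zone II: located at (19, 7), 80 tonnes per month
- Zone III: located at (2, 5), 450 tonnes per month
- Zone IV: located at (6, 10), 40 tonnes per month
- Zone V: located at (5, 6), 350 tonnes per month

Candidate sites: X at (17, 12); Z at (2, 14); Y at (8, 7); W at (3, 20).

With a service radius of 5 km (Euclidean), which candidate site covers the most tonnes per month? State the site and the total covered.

Coverage radius r = 5 km; a point is covered iff (Δx)²+(Δy)² ≤ 5² = 25.
  X (17, 12): covers {none} → 0
  Z (2, 14): covers {Zone I} → 60
  Y (8, 7): covers {Zone IV, Zone V} → 390
  W (3, 20): covers {none} → 0
Maximum coverage at Y: 390 tonnes per month.

Y, covering 390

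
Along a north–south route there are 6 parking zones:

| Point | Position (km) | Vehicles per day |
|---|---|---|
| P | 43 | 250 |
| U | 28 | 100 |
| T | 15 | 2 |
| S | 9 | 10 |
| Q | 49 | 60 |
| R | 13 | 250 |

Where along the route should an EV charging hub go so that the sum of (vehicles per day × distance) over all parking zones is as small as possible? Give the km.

For a sum of weighted absolute distances on a line, the optimum is the weighted median (not the mean). Total weight W = 672; half-weight = 336.
Sort by position and accumulate weight:
  km 9 (S, w=10) → cum 10
  km 13 (R, w=250) → cum 260
  km 15 (T, w=2) → cum 262
  km 28 (U, w=100) → cum 362  ≥ 336 → median here
  km 43 (P, w=250) → cum 612
  km 49 (Q, w=60) → cum 672
Optimal location: km 28.

x = 28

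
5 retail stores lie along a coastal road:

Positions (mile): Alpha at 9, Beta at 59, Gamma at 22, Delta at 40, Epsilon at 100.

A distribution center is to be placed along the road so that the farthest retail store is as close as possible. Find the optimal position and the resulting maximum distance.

The 1-center on a line is the midpoint of the two extreme points: leftmost at 9, rightmost at 100.
Optimal location = (9 + 100)/2 = 54.5; maximum distance = (100 − 9)/2 = 45.5.

location 54.5, max distance 45.5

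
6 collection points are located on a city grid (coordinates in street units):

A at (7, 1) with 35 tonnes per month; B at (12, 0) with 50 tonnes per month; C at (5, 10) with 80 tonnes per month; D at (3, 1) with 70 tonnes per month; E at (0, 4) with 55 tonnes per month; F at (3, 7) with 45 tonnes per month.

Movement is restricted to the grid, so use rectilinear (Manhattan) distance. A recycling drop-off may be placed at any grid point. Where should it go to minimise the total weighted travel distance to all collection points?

(3, 4)

Manhattan distance separates: Σwᵢ(|x−xᵢ|+|y−yᵢ|) = Σwᵢ|x−xᵢ| + Σwᵢ|y−yᵢ|, so x and y are optimised independently as 1-D weighted medians.
Total weight W = 335; half = 167.5.
x-coordinate, sorted with cumulative weight:
  x=0 (E, w=55) cum 55
  x=3 (D, w=70) cum 125
  x=3 (F, w=45) cum 170  ← median
  x=5 (C, w=80) cum 250
  x=7 (A, w=35) cum 285
  x=12 (B, w=50) cum 335
⇒ x* = 3
y-coordinate, sorted with cumulative weight:
  y=0 (B, w=50) cum 50
  y=1 (A, w=35) cum 85
  y=1 (D, w=70) cum 155
  y=4 (E, w=55) cum 210  ← median
  y=7 (F, w=45) cum 255
  y=10 (C, w=80) cum 335
⇒ y* = 4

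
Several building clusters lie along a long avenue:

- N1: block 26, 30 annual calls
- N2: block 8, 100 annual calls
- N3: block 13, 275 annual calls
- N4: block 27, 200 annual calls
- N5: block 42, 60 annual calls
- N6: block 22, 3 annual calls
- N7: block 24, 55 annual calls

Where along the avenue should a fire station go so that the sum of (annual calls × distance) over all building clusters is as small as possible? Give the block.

For a sum of weighted absolute distances on a line, the optimum is the weighted median (not the mean). Total weight W = 723; half-weight = 361.5.
Sort by position and accumulate weight:
  block 8 (N2, w=100) → cum 100
  block 13 (N3, w=275) → cum 375  ≥ 361.5 → median here
  block 22 (N6, w=3) → cum 378
  block 24 (N7, w=55) → cum 433
  block 26 (N1, w=30) → cum 463
  block 27 (N4, w=200) → cum 663
  block 42 (N5, w=60) → cum 723
Optimal location: block 13.

x = 13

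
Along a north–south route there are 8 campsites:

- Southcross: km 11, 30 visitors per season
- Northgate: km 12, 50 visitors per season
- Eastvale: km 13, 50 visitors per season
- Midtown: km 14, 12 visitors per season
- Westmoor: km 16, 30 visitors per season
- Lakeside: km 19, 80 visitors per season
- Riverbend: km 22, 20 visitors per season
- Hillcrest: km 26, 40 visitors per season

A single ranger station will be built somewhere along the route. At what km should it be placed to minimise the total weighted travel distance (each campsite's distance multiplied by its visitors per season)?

x = 16

For a sum of weighted absolute distances on a line, the optimum is the weighted median (not the mean). Total weight W = 312; half-weight = 156.
Sort by position and accumulate weight:
  km 11 (Southcross, w=30) → cum 30
  km 12 (Northgate, w=50) → cum 80
  km 13 (Eastvale, w=50) → cum 130
  km 14 (Midtown, w=12) → cum 142
  km 16 (Westmoor, w=30) → cum 172  ≥ 156 → median here
  km 19 (Lakeside, w=80) → cum 252
  km 22 (Riverbend, w=20) → cum 272
  km 26 (Hillcrest, w=40) → cum 312
Optimal location: km 16.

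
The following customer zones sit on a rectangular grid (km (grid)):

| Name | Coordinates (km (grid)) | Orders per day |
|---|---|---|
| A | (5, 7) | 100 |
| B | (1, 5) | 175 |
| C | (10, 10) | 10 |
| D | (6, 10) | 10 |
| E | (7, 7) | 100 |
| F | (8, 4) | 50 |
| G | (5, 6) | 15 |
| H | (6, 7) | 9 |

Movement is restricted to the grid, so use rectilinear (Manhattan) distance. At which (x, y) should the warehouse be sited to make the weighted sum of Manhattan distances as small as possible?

Manhattan distance separates: Σwᵢ(|x−xᵢ|+|y−yᵢ|) = Σwᵢ|x−xᵢ| + Σwᵢ|y−yᵢ|, so x and y are optimised independently as 1-D weighted medians.
Total weight W = 469; half = 234.5.
x-coordinate, sorted with cumulative weight:
  x=1 (B, w=175) cum 175
  x=5 (A, w=100) cum 275  ← median
  x=5 (G, w=15) cum 290
  x=6 (D, w=10) cum 300
  x=6 (H, w=9) cum 309
  x=7 (E, w=100) cum 409
  x=8 (F, w=50) cum 459
  x=10 (C, w=10) cum 469
⇒ x* = 5
y-coordinate, sorted with cumulative weight:
  y=4 (F, w=50) cum 50
  y=5 (B, w=175) cum 225
  y=6 (G, w=15) cum 240  ← median
  y=7 (A, w=100) cum 340
  y=7 (E, w=100) cum 440
  y=7 (H, w=9) cum 449
  y=10 (C, w=10) cum 459
  y=10 (D, w=10) cum 469
⇒ y* = 6

(5, 6)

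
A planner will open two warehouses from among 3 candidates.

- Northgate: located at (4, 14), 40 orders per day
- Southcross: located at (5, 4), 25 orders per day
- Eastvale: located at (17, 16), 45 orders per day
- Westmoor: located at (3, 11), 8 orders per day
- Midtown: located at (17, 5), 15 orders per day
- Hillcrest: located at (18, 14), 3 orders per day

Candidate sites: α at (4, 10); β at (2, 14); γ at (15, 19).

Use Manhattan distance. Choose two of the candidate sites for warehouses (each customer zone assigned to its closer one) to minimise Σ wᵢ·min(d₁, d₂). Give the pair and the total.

{α, γ}, total 840

Evaluate every pair (each demand assigned to the nearer of the two):
  {α, γ}: total = 840
  {β, γ}: total = 926
  {α, β}: total = 1354
Best pair: {α, γ} with total 840.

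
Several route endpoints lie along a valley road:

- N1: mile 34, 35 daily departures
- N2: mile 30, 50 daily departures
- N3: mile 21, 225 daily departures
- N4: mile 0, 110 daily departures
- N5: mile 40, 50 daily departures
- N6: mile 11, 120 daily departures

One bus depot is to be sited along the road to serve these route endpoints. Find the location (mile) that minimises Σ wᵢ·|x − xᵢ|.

x = 21

For a sum of weighted absolute distances on a line, the optimum is the weighted median (not the mean). Total weight W = 590; half-weight = 295.
Sort by position and accumulate weight:
  mile 0 (N4, w=110) → cum 110
  mile 11 (N6, w=120) → cum 230
  mile 21 (N3, w=225) → cum 455  ≥ 295 → median here
  mile 30 (N2, w=50) → cum 505
  mile 34 (N1, w=35) → cum 540
  mile 40 (N5, w=50) → cum 590
Optimal location: mile 21.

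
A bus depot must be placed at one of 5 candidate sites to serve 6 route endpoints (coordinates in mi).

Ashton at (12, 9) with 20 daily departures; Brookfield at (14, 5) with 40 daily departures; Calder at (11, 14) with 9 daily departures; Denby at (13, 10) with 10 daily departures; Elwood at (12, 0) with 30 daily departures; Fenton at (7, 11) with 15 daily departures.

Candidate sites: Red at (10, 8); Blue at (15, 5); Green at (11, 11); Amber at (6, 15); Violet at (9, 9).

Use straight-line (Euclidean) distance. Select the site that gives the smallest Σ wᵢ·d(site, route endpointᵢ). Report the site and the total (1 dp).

Blue, total 607.4 mi

Total weighted distance at each candidate:
  Red (10, 8): total = 646.5
  Blue (15, 5): total = 607.4
  Green (11, 11): total = 753.8
  Amber (6, 15): total = 1360.4
  Violet (9, 9): total = 732.9
Minimum is at Blue with total 607.4 mi.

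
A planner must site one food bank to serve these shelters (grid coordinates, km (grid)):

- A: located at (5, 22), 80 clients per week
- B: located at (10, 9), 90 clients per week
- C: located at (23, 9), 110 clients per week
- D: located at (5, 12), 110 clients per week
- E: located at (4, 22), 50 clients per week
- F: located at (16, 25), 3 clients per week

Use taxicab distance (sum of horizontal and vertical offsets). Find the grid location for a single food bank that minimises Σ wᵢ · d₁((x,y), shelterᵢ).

Manhattan distance separates: Σwᵢ(|x−xᵢ|+|y−yᵢ|) = Σwᵢ|x−xᵢ| + Σwᵢ|y−yᵢ|, so x and y are optimised independently as 1-D weighted medians.
Total weight W = 443; half = 221.5.
x-coordinate, sorted with cumulative weight:
  x=4 (E, w=50) cum 50
  x=5 (A, w=80) cum 130
  x=5 (D, w=110) cum 240  ← median
  x=10 (B, w=90) cum 330
  x=16 (F, w=3) cum 333
  x=23 (C, w=110) cum 443
⇒ x* = 5
y-coordinate, sorted with cumulative weight:
  y=9 (B, w=90) cum 90
  y=9 (C, w=110) cum 200
  y=12 (D, w=110) cum 310  ← median
  y=22 (A, w=80) cum 390
  y=22 (E, w=50) cum 440
  y=25 (F, w=3) cum 443
⇒ y* = 12

(5, 12)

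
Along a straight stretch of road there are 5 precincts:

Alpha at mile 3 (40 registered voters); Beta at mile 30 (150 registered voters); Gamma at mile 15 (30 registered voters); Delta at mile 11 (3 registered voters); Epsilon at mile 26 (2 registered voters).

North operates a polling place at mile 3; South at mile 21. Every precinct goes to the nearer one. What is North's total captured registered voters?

The indifferent point is the midpoint (3+21)/2 = 12; precincts left of it (closer to North at 3) go to North, those right go to South.
  Alpha at 3 (w=40) → North
  Delta at 11 (w=3) → North
  Gamma at 15 (w=30) → South
  Epsilon at 26 (w=2) → South
  Beta at 30 (w=150) → South
North captures 43; South captures 182.

43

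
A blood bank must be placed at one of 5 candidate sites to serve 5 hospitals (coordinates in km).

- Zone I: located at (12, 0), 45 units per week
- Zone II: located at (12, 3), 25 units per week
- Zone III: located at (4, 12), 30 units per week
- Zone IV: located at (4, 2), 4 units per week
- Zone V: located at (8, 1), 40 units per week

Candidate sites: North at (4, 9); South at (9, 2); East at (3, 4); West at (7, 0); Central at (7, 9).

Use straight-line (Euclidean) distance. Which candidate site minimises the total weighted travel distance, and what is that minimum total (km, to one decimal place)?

Total weighted distance at each candidate:
  North (4, 9): total = 1267.6
  South (9, 2): total = 653.3
  East (3, 4): total = 1153.6
  West (7, 0): total = 812.8
  Central (7, 9): total = 1138.8
Minimum is at South with total 653.3 km.

South, total 653.3 km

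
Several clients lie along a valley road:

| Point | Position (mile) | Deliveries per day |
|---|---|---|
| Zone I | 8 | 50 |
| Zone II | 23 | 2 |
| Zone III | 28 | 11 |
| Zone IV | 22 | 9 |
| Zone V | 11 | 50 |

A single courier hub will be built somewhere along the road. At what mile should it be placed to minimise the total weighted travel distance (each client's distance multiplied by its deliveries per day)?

x = 11

For a sum of weighted absolute distances on a line, the optimum is the weighted median (not the mean). Total weight W = 122; half-weight = 61.
Sort by position and accumulate weight:
  mile 8 (Zone I, w=50) → cum 50
  mile 11 (Zone V, w=50) → cum 100  ≥ 61 → median here
  mile 22 (Zone IV, w=9) → cum 109
  mile 23 (Zone II, w=2) → cum 111
  mile 28 (Zone III, w=11) → cum 122
Optimal location: mile 11.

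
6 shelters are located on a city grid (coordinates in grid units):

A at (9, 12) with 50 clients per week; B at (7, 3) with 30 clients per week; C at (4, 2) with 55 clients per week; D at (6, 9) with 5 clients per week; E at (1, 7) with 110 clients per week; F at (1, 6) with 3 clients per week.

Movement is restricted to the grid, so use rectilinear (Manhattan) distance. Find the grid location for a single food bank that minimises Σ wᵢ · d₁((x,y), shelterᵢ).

Manhattan distance separates: Σwᵢ(|x−xᵢ|+|y−yᵢ|) = Σwᵢ|x−xᵢ| + Σwᵢ|y−yᵢ|, so x and y are optimised independently as 1-D weighted medians.
Total weight W = 253; half = 126.5.
x-coordinate, sorted with cumulative weight:
  x=1 (E, w=110) cum 110
  x=1 (F, w=3) cum 113
  x=4 (C, w=55) cum 168  ← median
  x=6 (D, w=5) cum 173
  x=7 (B, w=30) cum 203
  x=9 (A, w=50) cum 253
⇒ x* = 4
y-coordinate, sorted with cumulative weight:
  y=2 (C, w=55) cum 55
  y=3 (B, w=30) cum 85
  y=6 (F, w=3) cum 88
  y=7 (E, w=110) cum 198  ← median
  y=9 (D, w=5) cum 203
  y=12 (A, w=50) cum 253
⇒ y* = 7

(4, 7)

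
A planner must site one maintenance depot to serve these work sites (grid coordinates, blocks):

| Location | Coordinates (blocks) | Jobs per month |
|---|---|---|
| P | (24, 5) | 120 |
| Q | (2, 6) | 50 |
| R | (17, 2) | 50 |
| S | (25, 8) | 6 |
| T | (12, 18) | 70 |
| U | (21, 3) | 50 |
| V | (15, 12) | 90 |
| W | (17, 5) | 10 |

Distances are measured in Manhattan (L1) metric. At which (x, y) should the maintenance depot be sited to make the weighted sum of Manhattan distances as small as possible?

Manhattan distance separates: Σwᵢ(|x−xᵢ|+|y−yᵢ|) = Σwᵢ|x−xᵢ| + Σwᵢ|y−yᵢ|, so x and y are optimised independently as 1-D weighted medians.
Total weight W = 446; half = 223.
x-coordinate, sorted with cumulative weight:
  x=2 (Q, w=50) cum 50
  x=12 (T, w=70) cum 120
  x=15 (V, w=90) cum 210
  x=17 (R, w=50) cum 260  ← median
  x=17 (W, w=10) cum 270
  x=21 (U, w=50) cum 320
  x=24 (P, w=120) cum 440
  x=25 (S, w=6) cum 446
⇒ x* = 17
y-coordinate, sorted with cumulative weight:
  y=2 (R, w=50) cum 50
  y=3 (U, w=50) cum 100
  y=5 (P, w=120) cum 220
  y=5 (W, w=10) cum 230  ← median
  y=6 (Q, w=50) cum 280
  y=8 (S, w=6) cum 286
  y=12 (V, w=90) cum 376
  y=18 (T, w=70) cum 446
⇒ y* = 5

(17, 5)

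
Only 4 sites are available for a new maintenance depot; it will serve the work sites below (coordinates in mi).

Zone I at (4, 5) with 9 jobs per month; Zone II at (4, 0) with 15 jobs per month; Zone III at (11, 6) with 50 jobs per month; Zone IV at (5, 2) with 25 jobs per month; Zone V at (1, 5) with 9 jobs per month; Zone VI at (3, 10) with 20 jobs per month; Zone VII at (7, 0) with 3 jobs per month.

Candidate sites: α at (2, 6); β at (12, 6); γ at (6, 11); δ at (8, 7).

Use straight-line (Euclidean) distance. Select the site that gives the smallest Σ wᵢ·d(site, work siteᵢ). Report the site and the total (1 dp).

δ, total 668.4 mi

Total weighted distance at each candidate:
  α (2, 6): total = 808.6
  β (12, 6): total = 793.9
  γ (6, 11): total = 971.2
  δ (8, 7): total = 668.4
Minimum is at δ with total 668.4 mi.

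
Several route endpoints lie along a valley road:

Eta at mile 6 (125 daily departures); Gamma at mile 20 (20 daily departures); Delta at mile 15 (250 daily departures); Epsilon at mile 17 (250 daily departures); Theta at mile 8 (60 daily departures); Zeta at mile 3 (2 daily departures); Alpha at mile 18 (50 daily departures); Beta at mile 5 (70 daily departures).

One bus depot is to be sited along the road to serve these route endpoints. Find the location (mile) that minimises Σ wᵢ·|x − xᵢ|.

x = 15

For a sum of weighted absolute distances on a line, the optimum is the weighted median (not the mean). Total weight W = 827; half-weight = 413.5.
Sort by position and accumulate weight:
  mile 3 (Zeta, w=2) → cum 2
  mile 5 (Beta, w=70) → cum 72
  mile 6 (Eta, w=125) → cum 197
  mile 8 (Theta, w=60) → cum 257
  mile 15 (Delta, w=250) → cum 507  ≥ 413.5 → median here
  mile 17 (Epsilon, w=250) → cum 757
  mile 18 (Alpha, w=50) → cum 807
  mile 20 (Gamma, w=20) → cum 827
Optimal location: mile 15.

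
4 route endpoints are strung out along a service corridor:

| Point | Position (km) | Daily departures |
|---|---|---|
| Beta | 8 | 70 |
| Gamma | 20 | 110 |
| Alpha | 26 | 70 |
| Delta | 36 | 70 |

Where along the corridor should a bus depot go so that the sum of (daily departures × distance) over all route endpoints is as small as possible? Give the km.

x = 20

For a sum of weighted absolute distances on a line, the optimum is the weighted median (not the mean). Total weight W = 320; half-weight = 160.
Sort by position and accumulate weight:
  km 8 (Beta, w=70) → cum 70
  km 20 (Gamma, w=110) → cum 180  ≥ 160 → median here
  km 26 (Alpha, w=70) → cum 250
  km 36 (Delta, w=70) → cum 320
Optimal location: km 20.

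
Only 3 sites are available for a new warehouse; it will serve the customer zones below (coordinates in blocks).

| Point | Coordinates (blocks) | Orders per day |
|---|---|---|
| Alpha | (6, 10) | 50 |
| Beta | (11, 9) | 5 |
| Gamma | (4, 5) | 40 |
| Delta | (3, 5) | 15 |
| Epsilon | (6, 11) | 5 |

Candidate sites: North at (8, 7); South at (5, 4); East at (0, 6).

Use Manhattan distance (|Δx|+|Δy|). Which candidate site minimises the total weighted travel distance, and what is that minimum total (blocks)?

South, total 570 blocks

Total weighted distance at each candidate:
  North (8, 7): total = 650
  South (5, 4): total = 570
  East (0, 6): total = 885
Minimum is at South with total 570 blocks.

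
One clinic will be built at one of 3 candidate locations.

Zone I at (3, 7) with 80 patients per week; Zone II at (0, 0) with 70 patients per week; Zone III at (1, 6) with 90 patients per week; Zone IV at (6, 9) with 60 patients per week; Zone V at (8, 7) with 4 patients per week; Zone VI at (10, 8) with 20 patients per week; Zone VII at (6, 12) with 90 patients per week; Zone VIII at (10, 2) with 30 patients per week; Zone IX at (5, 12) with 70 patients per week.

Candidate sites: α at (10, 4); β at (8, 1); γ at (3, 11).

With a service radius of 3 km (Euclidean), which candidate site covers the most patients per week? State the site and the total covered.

γ, covering 70

Coverage radius r = 3 km; a point is covered iff (Δx)²+(Δy)² ≤ 3² = 9.
  α (10, 4): covers {Zone VIII} → 30
  β (8, 1): covers {Zone VIII} → 30
  γ (3, 11): covers {Zone IX} → 70
Maximum coverage at γ: 70 patients per week.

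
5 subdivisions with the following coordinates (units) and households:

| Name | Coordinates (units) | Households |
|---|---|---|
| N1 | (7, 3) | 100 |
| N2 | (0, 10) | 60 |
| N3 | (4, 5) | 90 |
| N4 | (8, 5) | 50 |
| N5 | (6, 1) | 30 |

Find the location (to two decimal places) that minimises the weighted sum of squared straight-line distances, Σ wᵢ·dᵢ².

(4.97, 4.94)

The minimiser of Σwᵢ‖p−pᵢ‖² is the weighted centroid p* = (Σwᵢpᵢ)/(Σwᵢ).
Σwᵢ = 330.
Σwᵢxᵢ = 100·7 + 60·0 + 90·4 + 50·8 + 30·6 = 1640.
Σwᵢyᵢ = 100·3 + 60·10 + 90·5 + 50·5 + 30·1 = 1630.
x* = 1640/330 = 4.97, y* = 1630/330 = 4.94.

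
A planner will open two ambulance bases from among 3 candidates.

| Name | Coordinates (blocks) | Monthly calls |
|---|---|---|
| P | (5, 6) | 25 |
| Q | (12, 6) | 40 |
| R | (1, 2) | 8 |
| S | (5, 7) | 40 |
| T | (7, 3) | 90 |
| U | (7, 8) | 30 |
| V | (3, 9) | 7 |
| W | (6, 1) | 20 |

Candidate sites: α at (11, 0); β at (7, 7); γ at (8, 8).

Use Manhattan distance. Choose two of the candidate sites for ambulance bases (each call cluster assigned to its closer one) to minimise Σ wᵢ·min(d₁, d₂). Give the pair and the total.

Evaluate every pair (each demand assigned to the nearer of the two):
  {α, β}: total = 1035
  {β, γ}: total = 1055
  {α, γ}: total = 1353
Best pair: {α, β} with total 1035.

{α, β}, total 1035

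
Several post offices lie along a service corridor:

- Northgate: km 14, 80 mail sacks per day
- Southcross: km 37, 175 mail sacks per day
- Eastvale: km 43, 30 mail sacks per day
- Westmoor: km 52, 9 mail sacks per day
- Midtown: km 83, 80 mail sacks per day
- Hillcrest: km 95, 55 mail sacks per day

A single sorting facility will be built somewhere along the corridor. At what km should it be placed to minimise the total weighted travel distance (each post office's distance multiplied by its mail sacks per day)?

x = 37

For a sum of weighted absolute distances on a line, the optimum is the weighted median (not the mean). Total weight W = 429; half-weight = 214.5.
Sort by position and accumulate weight:
  km 14 (Northgate, w=80) → cum 80
  km 37 (Southcross, w=175) → cum 255  ≥ 214.5 → median here
  km 43 (Eastvale, w=30) → cum 285
  km 52 (Westmoor, w=9) → cum 294
  km 83 (Midtown, w=80) → cum 374
  km 95 (Hillcrest, w=55) → cum 429
Optimal location: km 37.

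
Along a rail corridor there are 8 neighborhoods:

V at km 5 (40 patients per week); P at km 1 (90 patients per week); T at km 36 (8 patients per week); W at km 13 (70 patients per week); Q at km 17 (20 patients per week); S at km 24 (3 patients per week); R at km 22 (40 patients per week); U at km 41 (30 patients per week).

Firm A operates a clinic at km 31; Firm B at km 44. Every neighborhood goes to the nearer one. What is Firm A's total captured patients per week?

271

The indifferent point is the midpoint (31+44)/2 = 37.5; neighborhoods left of it (closer to Firm A at 31) go to Firm A, those right go to Firm B.
  P at 1 (w=90) → Firm A
  V at 5 (w=40) → Firm A
  W at 13 (w=70) → Firm A
  Q at 17 (w=20) → Firm A
  R at 22 (w=40) → Firm A
  S at 24 (w=3) → Firm A
  T at 36 (w=8) → Firm A
  U at 41 (w=30) → Firm B
Firm A captures 271; Firm B captures 30.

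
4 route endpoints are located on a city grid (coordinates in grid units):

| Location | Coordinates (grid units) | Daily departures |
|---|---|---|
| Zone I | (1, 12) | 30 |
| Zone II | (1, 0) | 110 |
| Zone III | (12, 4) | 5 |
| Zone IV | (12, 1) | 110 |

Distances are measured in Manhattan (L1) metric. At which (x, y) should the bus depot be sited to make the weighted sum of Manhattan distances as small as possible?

Manhattan distance separates: Σwᵢ(|x−xᵢ|+|y−yᵢ|) = Σwᵢ|x−xᵢ| + Σwᵢ|y−yᵢ|, so x and y are optimised independently as 1-D weighted medians.
Total weight W = 255; half = 127.5.
x-coordinate, sorted with cumulative weight:
  x=1 (Zone I, w=30) cum 30
  x=1 (Zone II, w=110) cum 140  ← median
  x=12 (Zone III, w=5) cum 145
  x=12 (Zone IV, w=110) cum 255
⇒ x* = 1
y-coordinate, sorted with cumulative weight:
  y=0 (Zone II, w=110) cum 110
  y=1 (Zone IV, w=110) cum 220  ← median
  y=4 (Zone III, w=5) cum 225
  y=12 (Zone I, w=30) cum 255
⇒ y* = 1

(1, 1)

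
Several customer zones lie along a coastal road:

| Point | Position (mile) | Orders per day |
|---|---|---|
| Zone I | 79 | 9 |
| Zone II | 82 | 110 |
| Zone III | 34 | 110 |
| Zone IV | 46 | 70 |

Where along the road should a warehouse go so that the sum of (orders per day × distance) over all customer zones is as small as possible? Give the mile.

For a sum of weighted absolute distances on a line, the optimum is the weighted median (not the mean). Total weight W = 299; half-weight = 149.5.
Sort by position and accumulate weight:
  mile 34 (Zone III, w=110) → cum 110
  mile 46 (Zone IV, w=70) → cum 180  ≥ 149.5 → median here
  mile 79 (Zone I, w=9) → cum 189
  mile 82 (Zone II, w=110) → cum 299
Optimal location: mile 46.

x = 46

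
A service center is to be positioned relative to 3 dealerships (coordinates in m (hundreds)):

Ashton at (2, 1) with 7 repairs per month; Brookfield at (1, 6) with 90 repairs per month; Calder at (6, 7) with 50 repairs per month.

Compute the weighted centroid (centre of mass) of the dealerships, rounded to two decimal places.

(2.75, 6.10)

The minimiser of Σwᵢ‖p−pᵢ‖² is the weighted centroid p* = (Σwᵢpᵢ)/(Σwᵢ).
Σwᵢ = 147.
Σwᵢxᵢ = 7·2 + 90·1 + 50·6 = 404.
Σwᵢyᵢ = 7·1 + 90·6 + 50·7 = 897.
x* = 404/147 = 2.75, y* = 897/147 = 6.10.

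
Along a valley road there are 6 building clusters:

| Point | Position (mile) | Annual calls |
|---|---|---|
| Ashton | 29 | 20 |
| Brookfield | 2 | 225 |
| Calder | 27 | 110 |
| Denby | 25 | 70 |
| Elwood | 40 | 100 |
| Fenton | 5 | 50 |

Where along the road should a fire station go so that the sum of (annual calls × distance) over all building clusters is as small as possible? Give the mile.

x = 25

For a sum of weighted absolute distances on a line, the optimum is the weighted median (not the mean). Total weight W = 575; half-weight = 287.5.
Sort by position and accumulate weight:
  mile 2 (Brookfield, w=225) → cum 225
  mile 5 (Fenton, w=50) → cum 275
  mile 25 (Denby, w=70) → cum 345  ≥ 287.5 → median here
  mile 27 (Calder, w=110) → cum 455
  mile 29 (Ashton, w=20) → cum 475
  mile 40 (Elwood, w=100) → cum 575
Optimal location: mile 25.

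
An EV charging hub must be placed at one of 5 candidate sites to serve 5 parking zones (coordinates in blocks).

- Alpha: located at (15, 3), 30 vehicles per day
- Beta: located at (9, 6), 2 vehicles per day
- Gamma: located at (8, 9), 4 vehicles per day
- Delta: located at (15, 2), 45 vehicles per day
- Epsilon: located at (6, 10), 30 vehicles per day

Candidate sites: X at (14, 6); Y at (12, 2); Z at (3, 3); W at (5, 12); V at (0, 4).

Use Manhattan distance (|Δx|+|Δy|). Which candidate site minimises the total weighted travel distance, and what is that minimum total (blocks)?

Y, total 733 blocks

Total weighted distance at each candidate:
  X (14, 6): total = 751
  Y (12, 2): total = 733
  Z (3, 3): total = 1307
  W (5, 12): total = 1604
  V (0, 4): total = 1679
Minimum is at Y with total 733 blocks.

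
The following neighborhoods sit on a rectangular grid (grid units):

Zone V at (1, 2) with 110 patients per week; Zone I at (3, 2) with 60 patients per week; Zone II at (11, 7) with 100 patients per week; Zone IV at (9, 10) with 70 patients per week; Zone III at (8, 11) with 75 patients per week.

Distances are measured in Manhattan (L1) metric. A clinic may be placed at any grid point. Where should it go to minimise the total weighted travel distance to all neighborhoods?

Manhattan distance separates: Σwᵢ(|x−xᵢ|+|y−yᵢ|) = Σwᵢ|x−xᵢ| + Σwᵢ|y−yᵢ|, so x and y are optimised independently as 1-D weighted medians.
Total weight W = 415; half = 207.5.
x-coordinate, sorted with cumulative weight:
  x=1 (Zone V, w=110) cum 110
  x=3 (Zone I, w=60) cum 170
  x=8 (Zone III, w=75) cum 245  ← median
  x=9 (Zone IV, w=70) cum 315
  x=11 (Zone II, w=100) cum 415
⇒ x* = 8
y-coordinate, sorted with cumulative weight:
  y=2 (Zone V, w=110) cum 110
  y=2 (Zone I, w=60) cum 170
  y=7 (Zone II, w=100) cum 270  ← median
  y=10 (Zone IV, w=70) cum 340
  y=11 (Zone III, w=75) cum 415
⇒ y* = 7

(8, 7)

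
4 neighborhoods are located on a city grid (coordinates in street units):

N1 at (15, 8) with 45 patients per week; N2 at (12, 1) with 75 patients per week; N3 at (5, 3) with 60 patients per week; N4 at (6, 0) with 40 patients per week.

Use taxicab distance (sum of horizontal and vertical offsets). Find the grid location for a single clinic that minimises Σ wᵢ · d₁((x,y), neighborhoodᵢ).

Manhattan distance separates: Σwᵢ(|x−xᵢ|+|y−yᵢ|) = Σwᵢ|x−xᵢ| + Σwᵢ|y−yᵢ|, so x and y are optimised independently as 1-D weighted medians.
Total weight W = 220; half = 110.
x-coordinate, sorted with cumulative weight:
  x=5 (N3, w=60) cum 60
  x=6 (N4, w=40) cum 100
  x=12 (N2, w=75) cum 175  ← median
  x=15 (N1, w=45) cum 220
⇒ x* = 12
y-coordinate, sorted with cumulative weight:
  y=0 (N4, w=40) cum 40
  y=1 (N2, w=75) cum 115  ← median
  y=3 (N3, w=60) cum 175
  y=8 (N1, w=45) cum 220
⇒ y* = 1

(12, 1)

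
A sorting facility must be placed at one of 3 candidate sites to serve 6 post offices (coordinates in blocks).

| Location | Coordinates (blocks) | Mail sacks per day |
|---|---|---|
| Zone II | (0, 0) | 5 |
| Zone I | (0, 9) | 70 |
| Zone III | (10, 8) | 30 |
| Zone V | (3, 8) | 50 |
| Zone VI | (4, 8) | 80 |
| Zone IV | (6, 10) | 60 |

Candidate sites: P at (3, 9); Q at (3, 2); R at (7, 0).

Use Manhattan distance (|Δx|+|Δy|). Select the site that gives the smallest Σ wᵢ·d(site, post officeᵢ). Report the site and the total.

Total weighted distance at each candidate:
  P (3, 9): total = 960
  Q (3, 2): total = 2635
  R (7, 0): total = 3625
Minimum is at P with total 960 blocks.

P, total 960 blocks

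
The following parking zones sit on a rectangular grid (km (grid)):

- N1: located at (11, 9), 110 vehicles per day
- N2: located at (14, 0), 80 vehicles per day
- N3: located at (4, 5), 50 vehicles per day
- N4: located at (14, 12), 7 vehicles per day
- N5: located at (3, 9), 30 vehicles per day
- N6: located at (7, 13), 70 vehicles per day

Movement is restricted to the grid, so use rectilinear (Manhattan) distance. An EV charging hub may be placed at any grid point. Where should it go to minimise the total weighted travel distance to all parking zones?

(11, 9)

Manhattan distance separates: Σwᵢ(|x−xᵢ|+|y−yᵢ|) = Σwᵢ|x−xᵢ| + Σwᵢ|y−yᵢ|, so x and y are optimised independently as 1-D weighted medians.
Total weight W = 347; half = 173.5.
x-coordinate, sorted with cumulative weight:
  x=3 (N5, w=30) cum 30
  x=4 (N3, w=50) cum 80
  x=7 (N6, w=70) cum 150
  x=11 (N1, w=110) cum 260  ← median
  x=14 (N2, w=80) cum 340
  x=14 (N4, w=7) cum 347
⇒ x* = 11
y-coordinate, sorted with cumulative weight:
  y=0 (N2, w=80) cum 80
  y=5 (N3, w=50) cum 130
  y=9 (N1, w=110) cum 240  ← median
  y=9 (N5, w=30) cum 270
  y=12 (N4, w=7) cum 277
  y=13 (N6, w=70) cum 347
⇒ y* = 9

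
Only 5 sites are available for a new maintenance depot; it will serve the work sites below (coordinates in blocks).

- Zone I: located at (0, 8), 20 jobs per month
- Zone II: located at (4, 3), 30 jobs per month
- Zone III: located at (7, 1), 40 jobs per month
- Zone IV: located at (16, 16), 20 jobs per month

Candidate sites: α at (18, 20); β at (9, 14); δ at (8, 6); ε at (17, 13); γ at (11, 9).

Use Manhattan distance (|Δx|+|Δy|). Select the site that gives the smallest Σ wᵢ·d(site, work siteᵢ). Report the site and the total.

δ, total 1010 blocks

Total weighted distance at each candidate:
  α (18, 20): total = 2850
  β (9, 14): total = 1560
  δ (8, 6): total = 1010
  ε (17, 13): total = 2090
  γ (11, 9): total = 1350
Minimum is at δ with total 1010 blocks.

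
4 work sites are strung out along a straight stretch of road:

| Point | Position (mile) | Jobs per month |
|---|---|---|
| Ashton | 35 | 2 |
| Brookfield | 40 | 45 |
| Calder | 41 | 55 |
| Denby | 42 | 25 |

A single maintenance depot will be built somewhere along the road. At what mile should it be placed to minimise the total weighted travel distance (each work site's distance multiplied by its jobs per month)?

x = 41

For a sum of weighted absolute distances on a line, the optimum is the weighted median (not the mean). Total weight W = 127; half-weight = 63.5.
Sort by position and accumulate weight:
  mile 35 (Ashton, w=2) → cum 2
  mile 40 (Brookfield, w=45) → cum 47
  mile 41 (Calder, w=55) → cum 102  ≥ 63.5 → median here
  mile 42 (Denby, w=25) → cum 127
Optimal location: mile 41.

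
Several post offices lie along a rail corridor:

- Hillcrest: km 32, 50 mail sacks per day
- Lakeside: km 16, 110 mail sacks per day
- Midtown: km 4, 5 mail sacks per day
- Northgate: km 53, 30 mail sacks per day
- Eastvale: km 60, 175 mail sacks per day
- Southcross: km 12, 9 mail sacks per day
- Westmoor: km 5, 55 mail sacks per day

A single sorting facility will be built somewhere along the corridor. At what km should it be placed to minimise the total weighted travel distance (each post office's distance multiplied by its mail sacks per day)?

x = 32

For a sum of weighted absolute distances on a line, the optimum is the weighted median (not the mean). Total weight W = 434; half-weight = 217.
Sort by position and accumulate weight:
  km 4 (Midtown, w=5) → cum 5
  km 5 (Westmoor, w=55) → cum 60
  km 12 (Southcross, w=9) → cum 69
  km 16 (Lakeside, w=110) → cum 179
  km 32 (Hillcrest, w=50) → cum 229  ≥ 217 → median here
  km 53 (Northgate, w=30) → cum 259
  km 60 (Eastvale, w=175) → cum 434
Optimal location: km 32.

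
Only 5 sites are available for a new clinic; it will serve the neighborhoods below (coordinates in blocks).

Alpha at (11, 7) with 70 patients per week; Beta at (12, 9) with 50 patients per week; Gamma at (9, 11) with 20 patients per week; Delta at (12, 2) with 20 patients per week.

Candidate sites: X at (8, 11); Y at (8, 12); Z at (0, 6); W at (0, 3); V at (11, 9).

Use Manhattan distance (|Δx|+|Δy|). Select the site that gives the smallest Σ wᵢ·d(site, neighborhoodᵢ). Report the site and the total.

Total weighted distance at each candidate:
  X (8, 11): total = 1070
  Y (8, 12): total = 1230
  Z (0, 6): total = 2190
  W (0, 3): total = 2550
  V (11, 9): total = 430
Minimum is at V with total 430 blocks.

V, total 430 blocks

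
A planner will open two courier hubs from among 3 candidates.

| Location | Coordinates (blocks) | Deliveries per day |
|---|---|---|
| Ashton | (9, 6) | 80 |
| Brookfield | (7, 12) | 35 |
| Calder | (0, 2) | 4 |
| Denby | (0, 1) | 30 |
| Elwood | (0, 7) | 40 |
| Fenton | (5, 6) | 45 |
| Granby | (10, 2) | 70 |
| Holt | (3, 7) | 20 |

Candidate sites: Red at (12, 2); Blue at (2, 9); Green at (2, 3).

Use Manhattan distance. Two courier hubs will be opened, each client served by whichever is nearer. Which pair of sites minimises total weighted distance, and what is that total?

Evaluate every pair (each demand assigned to the nearer of the two):
  {Red, Blue}: total = 1806
  {Red, Green}: total = 1932
  {Blue, Green}: total = 2332
Best pair: {Red, Blue} with total 1806.

{Red, Blue}, total 1806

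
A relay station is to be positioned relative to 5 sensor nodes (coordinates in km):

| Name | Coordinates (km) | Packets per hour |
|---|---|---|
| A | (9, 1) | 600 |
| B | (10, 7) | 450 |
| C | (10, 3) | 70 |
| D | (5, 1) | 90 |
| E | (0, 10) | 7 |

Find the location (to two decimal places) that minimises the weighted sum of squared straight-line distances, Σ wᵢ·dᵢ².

The minimiser of Σwᵢ‖p−pᵢ‖² is the weighted centroid p* = (Σwᵢpᵢ)/(Σwᵢ).
Σwᵢ = 1217.
Σwᵢxᵢ = 600·9 + 450·10 + 70·10 + 90·5 + 7·0 = 11050.
Σwᵢyᵢ = 600·1 + 450·7 + 70·3 + 90·1 + 7·10 = 4120.
x* = 11050/1217 = 9.08, y* = 4120/1217 = 3.39.

(9.08, 3.39)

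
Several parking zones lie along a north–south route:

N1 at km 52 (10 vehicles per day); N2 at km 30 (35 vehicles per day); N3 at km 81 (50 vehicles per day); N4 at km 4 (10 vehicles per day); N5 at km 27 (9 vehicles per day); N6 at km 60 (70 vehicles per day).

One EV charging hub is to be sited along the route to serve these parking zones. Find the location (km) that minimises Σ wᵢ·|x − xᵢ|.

For a sum of weighted absolute distances on a line, the optimum is the weighted median (not the mean). Total weight W = 184; half-weight = 92.
Sort by position and accumulate weight:
  km 4 (N4, w=10) → cum 10
  km 27 (N5, w=9) → cum 19
  km 30 (N2, w=35) → cum 54
  km 52 (N1, w=10) → cum 64
  km 60 (N6, w=70) → cum 134  ≥ 92 → median here
  km 81 (N3, w=50) → cum 184
Optimal location: km 60.

x = 60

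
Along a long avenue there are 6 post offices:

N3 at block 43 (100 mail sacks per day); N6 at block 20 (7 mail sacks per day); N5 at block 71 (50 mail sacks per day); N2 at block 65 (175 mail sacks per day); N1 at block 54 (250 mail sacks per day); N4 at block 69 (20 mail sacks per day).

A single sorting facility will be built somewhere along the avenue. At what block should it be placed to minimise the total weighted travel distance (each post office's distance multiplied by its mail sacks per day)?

x = 54

For a sum of weighted absolute distances on a line, the optimum is the weighted median (not the mean). Total weight W = 602; half-weight = 301.
Sort by position and accumulate weight:
  block 20 (N6, w=7) → cum 7
  block 43 (N3, w=100) → cum 107
  block 54 (N1, w=250) → cum 357  ≥ 301 → median here
  block 65 (N2, w=175) → cum 532
  block 69 (N4, w=20) → cum 552
  block 71 (N5, w=50) → cum 602
Optimal location: block 54.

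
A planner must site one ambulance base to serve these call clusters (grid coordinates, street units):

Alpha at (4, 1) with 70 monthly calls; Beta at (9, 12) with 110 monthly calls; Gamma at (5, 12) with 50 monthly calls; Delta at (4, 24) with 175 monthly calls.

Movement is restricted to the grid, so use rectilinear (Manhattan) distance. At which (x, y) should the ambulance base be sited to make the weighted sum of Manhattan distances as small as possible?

Manhattan distance separates: Σwᵢ(|x−xᵢ|+|y−yᵢ|) = Σwᵢ|x−xᵢ| + Σwᵢ|y−yᵢ|, so x and y are optimised independently as 1-D weighted medians.
Total weight W = 405; half = 202.5.
x-coordinate, sorted with cumulative weight:
  x=4 (Alpha, w=70) cum 70
  x=4 (Delta, w=175) cum 245  ← median
  x=5 (Gamma, w=50) cum 295
  x=9 (Beta, w=110) cum 405
⇒ x* = 4
y-coordinate, sorted with cumulative weight:
  y=1 (Alpha, w=70) cum 70
  y=12 (Beta, w=110) cum 180
  y=12 (Gamma, w=50) cum 230  ← median
  y=24 (Delta, w=175) cum 405
⇒ y* = 12

(4, 12)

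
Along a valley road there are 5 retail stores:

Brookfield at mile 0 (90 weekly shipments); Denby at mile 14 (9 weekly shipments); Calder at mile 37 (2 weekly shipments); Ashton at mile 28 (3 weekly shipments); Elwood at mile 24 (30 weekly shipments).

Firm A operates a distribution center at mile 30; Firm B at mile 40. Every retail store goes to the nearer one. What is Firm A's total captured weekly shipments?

132

The indifferent point is the midpoint (30+40)/2 = 35; retail stores left of it (closer to Firm A at 30) go to Firm A, those right go to Firm B.
  Brookfield at 0 (w=90) → Firm A
  Denby at 14 (w=9) → Firm A
  Elwood at 24 (w=30) → Firm A
  Ashton at 28 (w=3) → Firm A
  Calder at 37 (w=2) → Firm B
Firm A captures 132; Firm B captures 2.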